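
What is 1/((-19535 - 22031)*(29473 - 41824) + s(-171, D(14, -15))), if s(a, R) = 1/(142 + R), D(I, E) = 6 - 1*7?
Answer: 141/72386814907 ≈ 1.9479e-9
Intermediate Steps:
D(I, E) = -1 (D(I, E) = 6 - 7 = -1)
1/((-19535 - 22031)*(29473 - 41824) + s(-171, D(14, -15))) = 1/((-19535 - 22031)*(29473 - 41824) + 1/(142 - 1)) = 1/(-41566*(-12351) + 1/141) = 1/(513381666 + 1/141) = 1/(72386814907/141) = 141/72386814907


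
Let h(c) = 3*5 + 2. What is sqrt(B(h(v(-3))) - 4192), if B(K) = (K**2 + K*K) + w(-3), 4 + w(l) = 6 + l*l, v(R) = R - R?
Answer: I*sqrt(3603) ≈ 60.025*I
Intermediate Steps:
v(R) = 0
w(l) = 2 + l**2 (w(l) = -4 + (6 + l*l) = -4 + (6 + l**2) = 2 + l**2)
h(c) = 17 (h(c) = 15 + 2 = 17)
B(K) = 11 + 2*K**2 (B(K) = (K**2 + K*K) + (2 + (-3)**2) = (K**2 + K**2) + (2 + 9) = 2*K**2 + 11 = 11 + 2*K**2)
sqrt(B(h(v(-3))) - 4192) = sqrt((11 + 2*17**2) - 4192) = sqrt((11 + 2*289) - 4192) = sqrt((11 + 578) - 4192) = sqrt(589 - 4192) = sqrt(-3603) = I*sqrt(3603)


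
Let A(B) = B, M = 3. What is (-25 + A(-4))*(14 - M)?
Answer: -319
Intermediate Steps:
(-25 + A(-4))*(14 - M) = (-25 - 4)*(14 - 1*3) = -29*(14 - 3) = -29*11 = -319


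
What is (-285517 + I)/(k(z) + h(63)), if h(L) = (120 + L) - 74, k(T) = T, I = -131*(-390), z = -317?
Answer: 234427/208 ≈ 1127.1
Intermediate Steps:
I = 51090
h(L) = 46 + L
(-285517 + I)/(k(z) + h(63)) = (-285517 + 51090)/(-317 + (46 + 63)) = -234427/(-317 + 109) = -234427/(-208) = -234427*(-1/208) = 234427/208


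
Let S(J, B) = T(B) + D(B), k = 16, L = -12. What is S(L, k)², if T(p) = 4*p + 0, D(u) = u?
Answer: 6400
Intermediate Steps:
T(p) = 4*p
S(J, B) = 5*B (S(J, B) = 4*B + B = 5*B)
S(L, k)² = (5*16)² = 80² = 6400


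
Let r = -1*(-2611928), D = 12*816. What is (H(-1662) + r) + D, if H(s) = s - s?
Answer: 2621720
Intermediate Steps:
D = 9792
H(s) = 0
r = 2611928
(H(-1662) + r) + D = (0 + 2611928) + 9792 = 2611928 + 9792 = 2621720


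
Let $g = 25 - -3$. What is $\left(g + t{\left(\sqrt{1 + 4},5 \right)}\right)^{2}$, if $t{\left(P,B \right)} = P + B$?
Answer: $\left(33 + \sqrt{5}\right)^{2} \approx 1241.6$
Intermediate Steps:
$t{\left(P,B \right)} = B + P$
$g = 28$ ($g = 25 + 3 = 28$)
$\left(g + t{\left(\sqrt{1 + 4},5 \right)}\right)^{2} = \left(28 + \left(5 + \sqrt{1 + 4}\right)\right)^{2} = \left(28 + \left(5 + \sqrt{5}\right)\right)^{2} = \left(33 + \sqrt{5}\right)^{2}$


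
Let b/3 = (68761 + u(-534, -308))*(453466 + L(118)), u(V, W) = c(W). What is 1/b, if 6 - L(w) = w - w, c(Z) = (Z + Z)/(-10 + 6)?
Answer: 1/93753068640 ≈ 1.0666e-11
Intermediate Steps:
c(Z) = -Z/2 (c(Z) = (2*Z)/(-4) = (2*Z)*(-¼) = -Z/2)
u(V, W) = -W/2
L(w) = 6 (L(w) = 6 - (w - w) = 6 - 1*0 = 6 + 0 = 6)
b = 93753068640 (b = 3*((68761 - ½*(-308))*(453466 + 6)) = 3*((68761 + 154)*453472) = 3*(68915*453472) = 3*31251022880 = 93753068640)
1/b = 1/93753068640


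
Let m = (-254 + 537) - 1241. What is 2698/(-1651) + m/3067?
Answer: -9856424/5063617 ≈ -1.9465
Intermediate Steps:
m = -958 (m = 283 - 1241 = -958)
2698/(-1651) + m/3067 = 2698/(-1651) - 958/3067 = 2698*(-1/1651) - 958*1/3067 = -2698/1651 - 958/3067 = -9856424/5063617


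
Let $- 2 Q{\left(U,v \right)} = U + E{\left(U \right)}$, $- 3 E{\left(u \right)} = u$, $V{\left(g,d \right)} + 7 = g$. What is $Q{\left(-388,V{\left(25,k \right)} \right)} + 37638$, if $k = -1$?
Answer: $\frac{113302}{3} \approx 37767.0$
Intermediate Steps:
$V{\left(g,d \right)} = -7 + g$
$E{\left(u \right)} = - \frac{u}{3}$
$Q{\left(U,v \right)} = - \frac{U}{3}$ ($Q{\left(U,v \right)} = - \frac{U - \frac{U}{3}}{2} = - \frac{\frac{2}{3} U}{2} = - \frac{U}{3}$)
$Q{\left(-388,V{\left(25,k \right)} \right)} + 37638 = \left(- \frac{1}{3}\right) \left(-388\right) + 37638 = \frac{388}{3} + 37638 = \frac{113302}{3}$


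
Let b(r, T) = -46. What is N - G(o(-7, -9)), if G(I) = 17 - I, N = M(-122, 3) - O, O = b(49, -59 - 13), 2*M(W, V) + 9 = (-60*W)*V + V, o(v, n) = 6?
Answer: 11012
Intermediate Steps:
M(W, V) = -9/2 + V/2 - 30*V*W (M(W, V) = -9/2 + ((-60*W)*V + V)/2 = -9/2 + (-60*V*W + V)/2 = -9/2 + (V - 60*V*W)/2 = -9/2 + (V/2 - 30*V*W) = -9/2 + V/2 - 30*V*W)
O = -46
N = 11023 (N = (-9/2 + (½)*3 - 30*3*(-122)) - 1*(-46) = (-9/2 + 3/2 + 10980) + 46 = 10977 + 46 = 11023)
N - G(o(-7, -9)) = 11023 - (17 - 1*6) = 11023 - (17 - 6) = 11023 - 1*11 = 11023 - 11 = 11012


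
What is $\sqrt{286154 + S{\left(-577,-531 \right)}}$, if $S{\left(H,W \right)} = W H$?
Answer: $\sqrt{592541} \approx 769.77$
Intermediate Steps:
$S{\left(H,W \right)} = H W$
$\sqrt{286154 + S{\left(-577,-531 \right)}} = \sqrt{286154 - -306387} = \sqrt{286154 + 306387} = \sqrt{592541}$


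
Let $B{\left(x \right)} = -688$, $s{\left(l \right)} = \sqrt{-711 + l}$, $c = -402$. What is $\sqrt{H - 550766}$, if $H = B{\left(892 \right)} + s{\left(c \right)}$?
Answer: $\sqrt{-551454 + i \sqrt{1113}} \approx 0.022 + 742.6 i$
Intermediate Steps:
$H = -688 + i \sqrt{1113}$ ($H = -688 + \sqrt{-711 - 402} = -688 + \sqrt{-1113} = -688 + i \sqrt{1113} \approx -688.0 + 33.362 i$)
$\sqrt{H - 550766} = \sqrt{\left(-688 + i \sqrt{1113}\right) - 550766} = \sqrt{-551454 + i \sqrt{1113}}$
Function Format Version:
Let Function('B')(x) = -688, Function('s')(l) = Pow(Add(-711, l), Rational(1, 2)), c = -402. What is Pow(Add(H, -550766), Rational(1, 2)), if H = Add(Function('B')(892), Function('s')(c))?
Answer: Pow(Add(-551454, Mul(I, Pow(1113, Rational(1, 2)))), Rational(1, 2)) ≈ Add(0.022, Mul(742.60, I))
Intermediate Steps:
H = Add(-688, Mul(I, Pow(1113, Rational(1, 2)))) (H = Add(-688, Pow(Add(-711, -402), Rational(1, 2))) = Add(-688, Pow(-1113, Rational(1, 2))) = Add(-688, Mul(I, Pow(1113, Rational(1, 2)))) ≈ Add(-688.00, Mul(33.362, I)))
Pow(Add(H, -550766), Rational(1, 2)) = Pow(Add(Add(-688, Mul(I, Pow(1113, Rational(1, 2)))), -550766), Rational(1, 2)) = Pow(Add(-551454, Mul(I, Pow(1113, Rational(1, 2)))), Rational(1, 2))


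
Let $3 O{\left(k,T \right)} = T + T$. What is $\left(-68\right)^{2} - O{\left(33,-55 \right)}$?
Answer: $\frac{13982}{3} \approx 4660.7$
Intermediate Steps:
$O{\left(k,T \right)} = \frac{2 T}{3}$ ($O{\left(k,T \right)} = \frac{T + T}{3} = \frac{2 T}{3}$)
$\left(-68\right)^{2} - O{\left(33,-55 \right)} = \left(-68\right)^{2} - \frac{2}{3} \left(-55\right) = 4624 - - \frac{110}{3} = 4624 + \frac{110}{3} = \frac{13982}{3}$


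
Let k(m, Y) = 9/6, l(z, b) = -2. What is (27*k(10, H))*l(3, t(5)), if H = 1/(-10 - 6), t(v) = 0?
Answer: -81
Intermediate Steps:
H = -1/16 (H = 1/(-16) = -1/16 ≈ -0.062500)
k(m, Y) = 3/2 (k(m, Y) = 9*(⅙) = 3/2)
(27*k(10, H))*l(3, t(5)) = (27*(3/2))*(-2) = (81/2)*(-2) = -81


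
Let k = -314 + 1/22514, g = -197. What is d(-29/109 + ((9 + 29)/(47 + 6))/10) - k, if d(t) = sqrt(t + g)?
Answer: 7069395/22514 + I*sqrt(164527775715)/28885 ≈ 314.0 + 14.043*I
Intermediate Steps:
d(t) = sqrt(-197 + t) (d(t) = sqrt(t - 197) = sqrt(-197 + t))
k = -7069395/22514 (k = -314 + 1/22514 = -7069395/22514 ≈ -314.00)
d(-29/109 + ((9 + 29)/(47 + 6))/10) - k = sqrt(-197 + (-29/109 + ((9 + 29)/(47 + 6))/10)) - 1*(-7069395/22514) = sqrt(-197 + (-29*1/109 + (38/53)*(1/10))) + 7069395/22514 = sqrt(-197 + (-29/109 + (38*(1/53))*(1/10))) + 7069395/22514 = sqrt(-197 + (-29/109 + (38/53)*(1/10))) + 7069395/22514 = sqrt(-197 + (-29/109 + 19/265)) + 7069395/22514 = sqrt(-197 - 5614/28885) + 7069395/22514 = sqrt(-5695959/28885) + 7069395/22514 = I*sqrt(164527775715)/28885 + 7069395/22514 = 7069395/22514 + I*sqrt(164527775715)/28885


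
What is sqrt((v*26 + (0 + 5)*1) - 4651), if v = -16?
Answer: I*sqrt(5062) ≈ 71.148*I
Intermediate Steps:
sqrt((v*26 + (0 + 5)*1) - 4651) = sqrt((-16*26 + (0 + 5)*1) - 4651) = sqrt((-416 + 5*1) - 4651) = sqrt((-416 + 5) - 4651) = sqrt(-411 - 4651) = sqrt(-5062) = I*sqrt(5062)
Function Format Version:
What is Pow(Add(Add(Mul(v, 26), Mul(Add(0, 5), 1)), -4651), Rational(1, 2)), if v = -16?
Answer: Mul(I, Pow(5062, Rational(1, 2))) ≈ Mul(71.148, I)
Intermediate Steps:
Pow(Add(Add(Mul(v, 26), Mul(Add(0, 5), 1)), -4651), Rational(1, 2)) = Pow(Add(Add(Mul(-16, 26), Mul(Add(0, 5), 1)), -4651), Rational(1, 2)) = Pow(Add(Add(-416, Mul(5, 1)), -4651), Rational(1, 2)) = Pow(Add(Add(-416, 5), -4651), Rational(1, 2)) = Pow(Add(-411, -4651), Rational(1, 2)) = Pow(-5062, Rational(1, 2)) = Mul(I, Pow(5062, Rational(1, 2)))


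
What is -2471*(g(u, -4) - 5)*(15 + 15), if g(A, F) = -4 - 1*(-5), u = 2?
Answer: 296520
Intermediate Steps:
g(A, F) = 1 (g(A, F) = -4 + 5 = 1)
-2471*(g(u, -4) - 5)*(15 + 15) = -2471*(1 - 5)*(15 + 15) = -(-9884)*30 = -2471*(-120) = 296520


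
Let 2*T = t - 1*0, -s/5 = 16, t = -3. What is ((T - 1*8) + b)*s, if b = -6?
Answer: 1240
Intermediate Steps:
s = -80 (s = -5*16 = -80)
T = -3/2 (T = (-3 - 1*0)/2 = (-3 + 0)/2 = (½)*(-3) = -3/2 ≈ -1.5000)
((T - 1*8) + b)*s = ((-3/2 - 1*8) - 6)*(-80) = ((-3/2 - 8) - 6)*(-80) = (-19/2 - 6)*(-80) = -31/2*(-80) = 1240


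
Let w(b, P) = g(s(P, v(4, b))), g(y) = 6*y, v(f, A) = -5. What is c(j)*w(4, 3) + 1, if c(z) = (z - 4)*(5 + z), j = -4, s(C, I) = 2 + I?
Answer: 145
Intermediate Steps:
w(b, P) = -18 (w(b, P) = 6*(2 - 5) = 6*(-3) = -18)
c(z) = (-4 + z)*(5 + z)
c(j)*w(4, 3) + 1 = (-20 - 4 + (-4)²)*(-18) + 1 = (-20 - 4 + 16)*(-18) + 1 = -8*(-18) + 1 = 144 + 1 = 145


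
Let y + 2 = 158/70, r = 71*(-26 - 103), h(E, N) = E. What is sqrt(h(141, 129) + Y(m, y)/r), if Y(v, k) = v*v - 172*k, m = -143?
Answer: sqrt(14260493666370)/320565 ≈ 11.780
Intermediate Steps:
r = -9159 (r = 71*(-129) = -9159)
y = 9/35 (y = -2 + 158/70 = -2 + 158*(1/70) = -2 + 79/35 = 9/35 ≈ 0.25714)
Y(v, k) = v**2 - 172*k
sqrt(h(141, 129) + Y(m, y)/r) = sqrt(141 + ((-143)**2 - 172*9/35)/(-9159)) = sqrt(141 + (20449 - 1548/35)*(-1/9159)) = sqrt(141 + (714167/35)*(-1/9159)) = sqrt(141 - 714167/320565) = sqrt(44485498/320565) = sqrt(14260493666370)/320565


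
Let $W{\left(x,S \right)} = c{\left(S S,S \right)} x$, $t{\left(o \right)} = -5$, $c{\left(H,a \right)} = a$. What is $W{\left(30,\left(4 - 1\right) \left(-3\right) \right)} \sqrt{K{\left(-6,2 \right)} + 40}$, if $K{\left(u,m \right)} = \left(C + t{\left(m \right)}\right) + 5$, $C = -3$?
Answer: $- 270 \sqrt{37} \approx -1642.3$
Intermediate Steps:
$K{\left(u,m \right)} = -3$ ($K{\left(u,m \right)} = \left(-3 - 5\right) + 5 = -8 + 5 = -3$)
$W{\left(x,S \right)} = S x$
$W{\left(30,\left(4 - 1\right) \left(-3\right) \right)} \sqrt{K{\left(-6,2 \right)} + 40} = \left(4 - 1\right) \left(-3\right) 30 \sqrt{-3 + 40} = 3 \left(-3\right) 30 \sqrt{37} = \left(-9\right) 30 \sqrt{37} = - 270 \sqrt{37}$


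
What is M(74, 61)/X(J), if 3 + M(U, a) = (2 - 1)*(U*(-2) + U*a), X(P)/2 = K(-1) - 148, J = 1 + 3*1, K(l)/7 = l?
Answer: -4363/310 ≈ -14.074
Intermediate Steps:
K(l) = 7*l
J = 4 (J = 1 + 3 = 4)
X(P) = -310 (X(P) = 2*(7*(-1) - 148) = 2*(-7 - 148) = 2*(-155) = -310)
M(U, a) = -3 - 2*U + U*a (M(U, a) = -3 + (2 - 1)*(U*(-2) + U*a) = -3 + 1*(-2*U + U*a) = -3 + (-2*U + U*a) = -3 - 2*U + U*a)
M(74, 61)/X(J) = (-3 - 2*74 + 74*61)/(-310) = (-3 - 148 + 4514)*(-1/310) = 4363*(-1/310) = -4363/310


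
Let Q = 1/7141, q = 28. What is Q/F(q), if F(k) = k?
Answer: 1/199948 ≈ 5.0013e-6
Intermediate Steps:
Q = 1/7141 ≈ 0.00014004
Q/F(q) = (1/7141)/28 = (1/7141)*(1/28) = 1/199948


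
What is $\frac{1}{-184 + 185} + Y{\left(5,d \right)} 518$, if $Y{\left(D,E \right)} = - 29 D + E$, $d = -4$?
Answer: $-77181$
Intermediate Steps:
$Y{\left(D,E \right)} = E - 29 D$
$\frac{1}{-184 + 185} + Y{\left(5,d \right)} 518 = \frac{1}{-184 + 185} + \left(-4 - 145\right) 518 = 1^{-1} + \left(-4 - 145\right) 518 = 1 - 77182 = -77181$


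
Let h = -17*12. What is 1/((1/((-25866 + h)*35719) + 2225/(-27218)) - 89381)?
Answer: -6336311818485/566346404624860652 ≈ -1.1188e-5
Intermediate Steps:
h = -204
1/((1/((-25866 + h)*35719) + 2225/(-27218)) - 89381) = 1/((1/(-25866 - 204*35719) + 2225/(-27218)) - 89381) = 1/(((1/35719)/(-26070) + 2225*(-1/27218)) - 89381) = 1/((-1/26070*1/35719 - 2225/27218) - 89381) = 1/((-1/931194330 - 2225/27218) - 89381) = 1/(-517976852867/6336311818485 - 89381) = 1/(-566346404624860652/6336311818485) = -6336311818485/566346404624860652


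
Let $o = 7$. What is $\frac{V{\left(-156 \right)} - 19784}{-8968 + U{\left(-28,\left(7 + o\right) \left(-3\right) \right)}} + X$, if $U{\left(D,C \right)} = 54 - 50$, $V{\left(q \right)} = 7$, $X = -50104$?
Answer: $- \frac{449112479}{8964} \approx -50102.0$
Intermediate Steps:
$U{\left(D,C \right)} = 4$ ($U{\left(D,C \right)} = 54 - 50 = 4$)
$\frac{V{\left(-156 \right)} - 19784}{-8968 + U{\left(-28,\left(7 + o\right) \left(-3\right) \right)}} + X = \frac{7 - 19784}{-8968 + 4} - 50104 = - \frac{19777}{-8964} - 50104 = \left(-19777\right) \left(- \frac{1}{8964}\right) - 50104 = \frac{19777}{8964} - 50104 = - \frac{449112479}{8964}$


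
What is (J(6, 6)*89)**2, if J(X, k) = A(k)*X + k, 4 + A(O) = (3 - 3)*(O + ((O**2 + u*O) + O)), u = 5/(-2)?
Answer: 2566404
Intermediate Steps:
u = -5/2 (u = 5*(-1/2) = -5/2 ≈ -2.5000)
A(O) = -4 (A(O) = -4 + (3 - 3)*(O + ((O**2 - 5*O/2) + O)) = -4 + 0*(O + (O**2 - 3*O/2)) = -4 + 0*(O**2 - O/2) = -4 + 0 = -4)
J(X, k) = k - 4*X (J(X, k) = -4*X + k = k - 4*X)
(J(6, 6)*89)**2 = ((6 - 4*6)*89)**2 = ((6 - 24)*89)**2 = (-18*89)**2 = (-1602)**2 = 2566404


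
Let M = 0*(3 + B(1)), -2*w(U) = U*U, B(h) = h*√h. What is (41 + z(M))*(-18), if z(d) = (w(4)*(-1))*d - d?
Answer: -738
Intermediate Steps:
B(h) = h^(3/2)
w(U) = -U²/2 (w(U) = -U*U/2 = -U²/2)
M = 0 (M = 0*(3 + 1^(3/2)) = 0*(3 + 1) = 0*4 = 0)
z(d) = 7*d (z(d) = (-½*4²*(-1))*d - d = (-½*16*(-1))*d - d = (-8*(-1))*d - d = 8*d - d = 7*d)
(41 + z(M))*(-18) = (41 + 7*0)*(-18) = (41 + 0)*(-18) = 41*(-18) = -738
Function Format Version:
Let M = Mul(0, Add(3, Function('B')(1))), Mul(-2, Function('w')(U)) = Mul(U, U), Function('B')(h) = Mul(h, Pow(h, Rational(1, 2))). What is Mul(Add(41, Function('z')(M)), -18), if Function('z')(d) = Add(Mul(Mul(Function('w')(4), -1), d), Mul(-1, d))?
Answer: -738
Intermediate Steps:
Function('B')(h) = Pow(h, Rational(3, 2))
Function('w')(U) = Mul(Rational(-1, 2), Pow(U, 2)) (Function('w')(U) = Mul(Rational(-1, 2), Mul(U, U)) = Mul(Rational(-1, 2), Pow(U, 2)))
M = 0 (M = Mul(0, Add(3, Pow(1, Rational(3, 2)))) = Mul(0, Add(3, 1)) = Mul(0, 4) = 0)
Function('z')(d) = Mul(7, d) (Function('z')(d) = Add(Mul(Mul(Mul(Rational(-1, 2), Pow(4, 2)), -1), d), Mul(-1, d)) = Add(Mul(Mul(Mul(Rational(-1, 2), 16), -1), d), Mul(-1, d)) = Add(Mul(Mul(-8, -1), d), Mul(-1, d)) = Add(Mul(8, d), Mul(-1, d)) = Mul(7, d))
Mul(Add(41, Function('z')(M)), -18) = Mul(Add(41, Mul(7, 0)), -18) = Mul(Add(41, 0), -18) = Mul(41, -18) = -738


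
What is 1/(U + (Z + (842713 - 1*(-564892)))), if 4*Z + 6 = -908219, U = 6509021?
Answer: 4/30758279 ≈ 1.3005e-7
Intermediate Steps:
Z = -908225/4 (Z = -3/2 + (¼)*(-908219) = -3/2 - 908219/4 = -908225/4 ≈ -2.2706e+5)
1/(U + (Z + (842713 - 1*(-564892)))) = 1/(6509021 + (-908225/4 + (842713 - 1*(-564892)))) = 1/(6509021 + (-908225/4 + (842713 + 564892))) = 1/(6509021 + (-908225/4 + 1407605)) = 1/(6509021 + 4722195/4) = 1/(30758279/4) = 4/30758279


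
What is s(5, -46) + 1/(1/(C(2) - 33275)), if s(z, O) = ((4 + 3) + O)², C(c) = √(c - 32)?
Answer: -31754 + I*√30 ≈ -31754.0 + 5.4772*I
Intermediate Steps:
C(c) = √(-32 + c)
s(z, O) = (7 + O)²
s(5, -46) + 1/(1/(C(2) - 33275)) = (7 - 46)² + 1/(1/(√(-32 + 2) - 33275)) = (-39)² + 1/(1/(√(-30) - 33275)) = 1521 + 1/(1/(I*√30 - 33275)) = 1521 + 1/(1/(-33275 + I*√30)) = 1521 + (-33275 + I*√30) = -31754 + I*√30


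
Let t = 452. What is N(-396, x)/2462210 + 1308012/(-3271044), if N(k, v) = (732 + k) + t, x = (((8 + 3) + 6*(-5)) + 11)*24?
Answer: -134084276827/335583218635 ≈ -0.39956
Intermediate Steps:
x = -192 (x = ((11 - 30) + 11)*24 = (-19 + 11)*24 = -8*24 = -192)
N(k, v) = 1184 + k (N(k, v) = (732 + k) + 452 = 1184 + k)
N(-396, x)/2462210 + 1308012/(-3271044) = (1184 - 396)/2462210 + 1308012/(-3271044) = 788*(1/2462210) + 1308012*(-1/3271044) = 394/1231105 - 109001/272587 = -134084276827/335583218635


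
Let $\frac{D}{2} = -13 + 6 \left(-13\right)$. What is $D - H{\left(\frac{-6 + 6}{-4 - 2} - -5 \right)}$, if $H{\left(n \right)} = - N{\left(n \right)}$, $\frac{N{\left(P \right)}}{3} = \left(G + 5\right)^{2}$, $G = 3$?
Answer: $10$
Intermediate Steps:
$N{\left(P \right)} = 192$ ($N{\left(P \right)} = 3 \left(3 + 5\right)^{2} = 3 \cdot 8^{2} = 3 \cdot 64 = 192$)
$H{\left(n \right)} = -192$ ($H{\left(n \right)} = \left(-1\right) 192 = -192$)
$D = -182$ ($D = 2 \left(-13 + 6 \left(-13\right)\right) = 2 \left(-13 - 78\right) = 2 \left(-91\right) = -182$)
$D - H{\left(\frac{-6 + 6}{-4 - 2} - -5 \right)} = -182 - -192 = -182 + 192 = 10$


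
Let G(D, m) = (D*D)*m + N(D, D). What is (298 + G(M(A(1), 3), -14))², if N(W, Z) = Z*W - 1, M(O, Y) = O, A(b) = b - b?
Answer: 88209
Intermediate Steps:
A(b) = 0
N(W, Z) = -1 + W*Z (N(W, Z) = W*Z - 1 = -1 + W*Z)
G(D, m) = -1 + D² + m*D² (G(D, m) = (D*D)*m + (-1 + D*D) = D²*m + (-1 + D²) = m*D² + (-1 + D²) = -1 + D² + m*D²)
(298 + G(M(A(1), 3), -14))² = (298 + (-1 + 0² - 14*0²))² = (298 + (-1 + 0 - 14*0))² = (298 + (-1 + 0 + 0))² = (298 - 1)² = 297² = 88209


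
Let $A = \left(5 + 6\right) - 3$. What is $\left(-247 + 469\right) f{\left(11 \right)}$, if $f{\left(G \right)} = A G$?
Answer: $19536$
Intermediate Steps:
$A = 8$ ($A = 11 - 3 = 8$)
$f{\left(G \right)} = 8 G$
$\left(-247 + 469\right) f{\left(11 \right)} = \left(-247 + 469\right) 8 \cdot 11 = 222 \cdot 88 = 19536$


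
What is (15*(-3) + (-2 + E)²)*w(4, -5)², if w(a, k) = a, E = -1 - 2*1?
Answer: -320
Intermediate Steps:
E = -3 (E = -1 - 2 = -3)
(15*(-3) + (-2 + E)²)*w(4, -5)² = (15*(-3) + (-2 - 3)²)*4² = (-45 + (-5)²)*16 = (-45 + 25)*16 = -20*16 = -320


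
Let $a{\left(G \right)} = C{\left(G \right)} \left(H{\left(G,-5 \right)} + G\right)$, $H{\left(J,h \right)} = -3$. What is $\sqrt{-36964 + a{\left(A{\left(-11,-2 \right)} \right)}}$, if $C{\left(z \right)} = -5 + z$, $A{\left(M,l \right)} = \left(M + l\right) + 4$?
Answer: $2 i \sqrt{9199} \approx 191.82 i$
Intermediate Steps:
$A{\left(M,l \right)} = 4 + M + l$
$a{\left(G \right)} = \left(-5 + G\right) \left(-3 + G\right)$
$\sqrt{-36964 + a{\left(A{\left(-11,-2 \right)} \right)}} = \sqrt{-36964 + \left(-5 - 9\right) \left(-3 - 9\right)} = \sqrt{-36964 - -168} = \sqrt{-36964 + 168} = \sqrt{-36796} = 2 i \sqrt{9199}$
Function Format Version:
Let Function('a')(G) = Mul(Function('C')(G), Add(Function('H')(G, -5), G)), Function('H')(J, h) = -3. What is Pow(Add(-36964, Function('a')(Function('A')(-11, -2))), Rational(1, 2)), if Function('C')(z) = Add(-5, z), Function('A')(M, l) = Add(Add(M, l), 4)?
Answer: Mul(2, I, Pow(9199, Rational(1, 2))) ≈ Mul(191.82, I)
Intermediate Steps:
Function('A')(M, l) = Add(4, M, l)
Function('a')(G) = Mul(Add(-5, G), Add(-3, G))
Pow(Add(-36964, Function('a')(Function('A')(-11, -2))), Rational(1, 2)) = Pow(Add(-36964, Mul(Add(-5, Add(4, -11, -2)), Add(-3, Add(4, -11, -2)))), Rational(1, 2)) = Pow(Add(-36964, Mul(Add(-5, -9), Add(-3, -9))), Rational(1, 2)) = Pow(Add(-36964, Mul(-14, -12)), Rational(1, 2)) = Pow(Add(-36964, 168), Rational(1, 2)) = Pow(-36796, Rational(1, 2)) = Mul(2, I, Pow(9199, Rational(1, 2)))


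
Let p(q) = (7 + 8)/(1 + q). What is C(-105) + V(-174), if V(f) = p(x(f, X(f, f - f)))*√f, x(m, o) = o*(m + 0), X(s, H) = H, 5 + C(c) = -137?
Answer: -142 + 15*I*√174 ≈ -142.0 + 197.86*I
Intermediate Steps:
C(c) = -142 (C(c) = -5 - 137 = -142)
x(m, o) = m*o (x(m, o) = o*m = m*o)
p(q) = 15/(1 + q)
V(f) = 15*√f (V(f) = (15/(1 + f*(f - f)))*√f = (15/(1 + f*0))*√f = (15/(1 + 0))*√f = (15/1)*√f = (15*1)*√f = 15*√f)
C(-105) + V(-174) = -142 + 15*√(-174) = -142 + 15*(I*√174) = -142 + 15*I*√174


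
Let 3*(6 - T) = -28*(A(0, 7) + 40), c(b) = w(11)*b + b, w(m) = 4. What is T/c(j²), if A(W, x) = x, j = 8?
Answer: 667/480 ≈ 1.3896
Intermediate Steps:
c(b) = 5*b (c(b) = 4*b + b = 5*b)
T = 1334/3 (T = 6 - (-28)*(7 + 40)/3 = 6 - (-28)*47/3 = 6 - ⅓*(-1316) = 6 + 1316/3 = 1334/3 ≈ 444.67)
T/c(j²) = 1334/(3*((5*8²))) = 1334/(3*((5*64))) = (1334/3)/320 = (1334/3)*(1/320) = 667/480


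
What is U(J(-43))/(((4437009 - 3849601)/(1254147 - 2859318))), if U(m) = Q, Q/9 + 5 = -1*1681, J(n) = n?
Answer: 12178432377/293704 ≈ 41465.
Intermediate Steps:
Q = -15174 (Q = -45 + 9*(-1*1681) = -45 + 9*(-1681) = -45 - 15129 = -15174)
U(m) = -15174
U(J(-43))/(((4437009 - 3849601)/(1254147 - 2859318))) = -15174*(1254147 - 2859318)/(4437009 - 3849601) = -15174/(587408/(-1605171)) = -15174/(587408*(-1/1605171)) = -15174/(-587408/1605171) = -15174*(-1605171/587408) = 12178432377/293704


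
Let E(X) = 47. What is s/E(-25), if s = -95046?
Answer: -95046/47 ≈ -2022.3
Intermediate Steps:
s/E(-25) = -95046/47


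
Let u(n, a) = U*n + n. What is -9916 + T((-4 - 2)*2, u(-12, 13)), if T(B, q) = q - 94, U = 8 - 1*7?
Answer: -10034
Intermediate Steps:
U = 1 (U = 8 - 7 = 1)
u(n, a) = 2*n (u(n, a) = 1*n + n = n + n = 2*n)
T(B, q) = -94 + q
-9916 + T((-4 - 2)*2, u(-12, 13)) = -9916 + (-94 + 2*(-12)) = -9916 + (-94 - 24) = -9916 - 118 = -10034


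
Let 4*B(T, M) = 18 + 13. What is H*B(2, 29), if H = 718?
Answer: 11129/2 ≈ 5564.5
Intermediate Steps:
B(T, M) = 31/4 (B(T, M) = (18 + 13)/4 = (¼)*31 = 31/4)
H*B(2, 29) = 718*(31/4) = 11129/2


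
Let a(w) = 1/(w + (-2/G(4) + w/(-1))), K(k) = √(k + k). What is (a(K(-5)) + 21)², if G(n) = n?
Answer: 361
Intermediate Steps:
K(k) = √2*√k (K(k) = √(2*k) = √2*√k)
a(w) = -2 (a(w) = 1/(w + (-2/4 + w/(-1))) = 1/(w + (-2*¼ + w*(-1))) = 1/(w + (-½ - w)) = 1/(-½) = -2)
(a(K(-5)) + 21)² = (-2 + 21)² = 19² = 361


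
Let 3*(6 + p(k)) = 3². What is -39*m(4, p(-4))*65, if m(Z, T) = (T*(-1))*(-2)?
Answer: 15210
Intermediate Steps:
p(k) = -3 (p(k) = -6 + (⅓)*3² = -6 + (⅓)*9 = -6 + 3 = -3)
m(Z, T) = 2*T (m(Z, T) = -T*(-2) = 2*T)
-39*m(4, p(-4))*65 = -78*(-3)*65 = -39*(-6)*65 = 234*65 = 15210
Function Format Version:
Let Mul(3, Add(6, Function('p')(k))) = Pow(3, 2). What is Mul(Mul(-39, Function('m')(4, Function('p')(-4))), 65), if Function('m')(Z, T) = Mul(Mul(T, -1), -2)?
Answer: 15210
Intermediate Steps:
Function('p')(k) = -3 (Function('p')(k) = Add(-6, Mul(Rational(1, 3), Pow(3, 2))) = Add(-6, Mul(Rational(1, 3), 9)) = Add(-6, 3) = -3)
Function('m')(Z, T) = Mul(2, T) (Function('m')(Z, T) = Mul(Mul(-1, T), -2) = Mul(2, T))
Mul(Mul(-39, Function('m')(4, Function('p')(-4))), 65) = Mul(Mul(-39, Mul(2, -3)), 65) = Mul(Mul(-39, -6), 65) = Mul(234, 65) = 15210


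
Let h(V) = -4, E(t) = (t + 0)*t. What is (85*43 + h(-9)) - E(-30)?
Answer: 2751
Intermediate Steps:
E(t) = t**2 (E(t) = t*t = t**2)
(85*43 + h(-9)) - E(-30) = (85*43 - 4) - 1*(-30)**2 = (3655 - 4) - 1*900 = 3651 - 900 = 2751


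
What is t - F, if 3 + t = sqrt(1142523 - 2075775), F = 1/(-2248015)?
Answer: -6744044/2248015 + 2*I*sqrt(233313) ≈ -3.0 + 966.05*I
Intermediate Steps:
F = -1/2248015 ≈ -4.4484e-7
t = -3 + 2*I*sqrt(233313) (t = -3 + sqrt(1142523 - 2075775) = -3 + sqrt(-933252) = -3 + 2*I*sqrt(233313) ≈ -3.0 + 966.05*I)
t - F = (-3 + 2*I*sqrt(233313)) - 1*(-1/2248015) = (-3 + 2*I*sqrt(233313)) + 1/2248015 = -6744044/2248015 + 2*I*sqrt(233313)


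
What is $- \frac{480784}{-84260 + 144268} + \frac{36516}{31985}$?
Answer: $- \frac{1648328014}{239919485} \approx -6.8703$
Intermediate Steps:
$- \frac{480784}{-84260 + 144268} + \frac{36516}{31985} = - \frac{480784}{60008} + 36516 \cdot \frac{1}{31985} = \left(-480784\right) \frac{1}{60008} + \frac{36516}{31985} = - \frac{60098}{7501} + \frac{36516}{31985} = - \frac{1648328014}{239919485}$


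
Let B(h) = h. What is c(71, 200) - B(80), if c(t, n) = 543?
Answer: 463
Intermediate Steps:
c(71, 200) - B(80) = 543 - 1*80 = 543 - 80 = 463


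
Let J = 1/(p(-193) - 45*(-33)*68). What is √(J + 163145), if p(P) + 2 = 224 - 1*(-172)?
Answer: √1676590243631394/101374 ≈ 403.91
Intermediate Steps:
p(P) = 394 (p(P) = -2 + (224 - 1*(-172)) = -2 + (224 + 172) = -2 + 396 = 394)
J = 1/101374 (J = 1/(394 - 45*(-33)*68) = 1/(394 + 1485*68) = 1/(394 + 100980) = 1/101374 ≈ 9.8645e-6)
√(J + 163145) = √(1/101374 + 163145) = √(16538661231/101374) = √1676590243631394/101374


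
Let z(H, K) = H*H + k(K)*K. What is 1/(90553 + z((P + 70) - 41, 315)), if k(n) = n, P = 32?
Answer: 1/193499 ≈ 5.1680e-6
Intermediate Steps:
z(H, K) = H**2 + K**2 (z(H, K) = H*H + K*K = H**2 + K**2)
1/(90553 + z((P + 70) - 41, 315)) = 1/(90553 + (((32 + 70) - 41)**2 + 315**2)) = 1/(90553 + ((102 - 41)**2 + 99225)) = 1/(90553 + (61**2 + 99225)) = 1/(90553 + (3721 + 99225)) = 1/(90553 + 102946) = 1/193499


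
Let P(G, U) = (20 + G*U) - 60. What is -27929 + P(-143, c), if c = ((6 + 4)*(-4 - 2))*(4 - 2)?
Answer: -10809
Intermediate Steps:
c = -120 (c = (10*(-6))*2 = -60*2 = -120)
P(G, U) = -40 + G*U
-27929 + P(-143, c) = -27929 + (-40 - 143*(-120)) = -27929 + (-40 + 17160) = -27929 + 17120 = -10809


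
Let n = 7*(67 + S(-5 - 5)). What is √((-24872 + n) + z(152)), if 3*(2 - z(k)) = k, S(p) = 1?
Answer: I*√220002/3 ≈ 156.35*I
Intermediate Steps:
z(k) = 2 - k/3
n = 476 (n = 7*(67 + 1) = 7*68 = 476)
√((-24872 + n) + z(152)) = √((-24872 + 476) + (2 - ⅓*152)) = √(-24396 + (2 - 152/3)) = √(-24396 - 146/3) = √(-73334/3) = I*√220002/3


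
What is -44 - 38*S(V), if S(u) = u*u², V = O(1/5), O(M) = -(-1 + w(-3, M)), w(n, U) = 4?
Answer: 982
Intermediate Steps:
O(M) = -3 (O(M) = -(-1 + 4) = -1*3 = -3)
V = -3
S(u) = u³
-44 - 38*S(V) = -44 - 38*(-3)³ = -44 - 38*(-27) = -44 + 1026 = 982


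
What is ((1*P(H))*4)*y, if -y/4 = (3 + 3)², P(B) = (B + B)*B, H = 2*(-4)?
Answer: -73728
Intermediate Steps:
H = -8
P(B) = 2*B² (P(B) = (2*B)*B = 2*B²)
y = -144 (y = -4*(3 + 3)² = -4*6² = -4*36 = -144)
((1*P(H))*4)*y = ((1*(2*(-8)²))*4)*(-144) = ((1*(2*64))*4)*(-144) = ((1*128)*4)*(-144) = (128*4)*(-144) = 512*(-144) = -73728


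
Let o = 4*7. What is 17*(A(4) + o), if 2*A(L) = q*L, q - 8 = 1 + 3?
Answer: 884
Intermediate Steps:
q = 12 (q = 8 + (1 + 3) = 8 + 4 = 12)
o = 28
A(L) = 6*L (A(L) = (12*L)/2 = 6*L)
17*(A(4) + o) = 17*(6*4 + 28) = 17*(24 + 28) = 17*52 = 884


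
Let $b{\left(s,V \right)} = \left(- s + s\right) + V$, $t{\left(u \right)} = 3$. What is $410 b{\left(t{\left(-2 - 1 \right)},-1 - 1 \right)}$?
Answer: $-820$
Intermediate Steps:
$b{\left(s,V \right)} = V$ ($b{\left(s,V \right)} = 0 + V = V$)
$410 b{\left(t{\left(-2 - 1 \right)},-1 - 1 \right)} = 410 \left(-1 - 1\right) = 410 \left(-2\right) = -820$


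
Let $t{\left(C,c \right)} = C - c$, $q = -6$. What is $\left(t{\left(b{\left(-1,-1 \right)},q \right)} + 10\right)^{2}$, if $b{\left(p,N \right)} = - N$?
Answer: $289$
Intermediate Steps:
$\left(t{\left(b{\left(-1,-1 \right)},q \right)} + 10\right)^{2} = \left(\left(\left(-1\right) \left(-1\right) - -6\right) + 10\right)^{2} = \left(\left(1 + 6\right) + 10\right)^{2} = \left(7 + 10\right)^{2} = 17^{2} = 289$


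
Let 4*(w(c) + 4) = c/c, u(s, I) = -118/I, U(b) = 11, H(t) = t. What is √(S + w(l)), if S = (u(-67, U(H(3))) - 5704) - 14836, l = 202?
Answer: I*√9948367/22 ≈ 143.37*I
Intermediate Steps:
w(c) = -15/4 (w(c) = -4 + (c/c)/4 = -4 + (¼)*1 = -4 + ¼ = -15/4)
S = -226058/11 (S = (-118/11 - 5704) - 14836 = -62862/11 - 14836 = -226058/11 ≈ -20551.)
√(S + w(l)) = √(-226058/11 - 15/4) = √(-904397/44) = I*√9948367/22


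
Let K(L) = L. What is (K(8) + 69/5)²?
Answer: 11881/25 ≈ 475.24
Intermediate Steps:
(K(8) + 69/5)² = (8 + 69/5)² = (109/5)² = 11881/25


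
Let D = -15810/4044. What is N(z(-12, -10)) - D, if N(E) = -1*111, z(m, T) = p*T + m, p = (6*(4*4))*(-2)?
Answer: -72179/674 ≈ -107.09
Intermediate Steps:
p = -192 (p = (6*16)*(-2) = 96*(-2) = -192)
z(m, T) = m - 192*T (z(m, T) = -192*T + m = m - 192*T)
N(E) = -111
D = -2635/674 (D = -15810*1/4044 = -2635/674 ≈ -3.9095)
N(z(-12, -10)) - D = -111 - 1*(-2635/674) = -111 + 2635/674 = -72179/674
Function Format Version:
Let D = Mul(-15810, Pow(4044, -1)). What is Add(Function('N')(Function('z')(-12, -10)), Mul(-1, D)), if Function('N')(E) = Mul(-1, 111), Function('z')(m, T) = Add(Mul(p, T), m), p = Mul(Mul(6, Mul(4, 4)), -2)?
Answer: Rational(-72179, 674) ≈ -107.09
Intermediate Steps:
p = -192 (p = Mul(Mul(6, 16), -2) = Mul(96, -2) = -192)
Function('z')(m, T) = Add(m, Mul(-192, T)) (Function('z')(m, T) = Add(Mul(-192, T), m) = Add(m, Mul(-192, T)))
Function('N')(E) = -111
D = Rational(-2635, 674) (D = Mul(-15810, Rational(1, 4044)) = Rational(-2635, 674) ≈ -3.9095)
Add(Function('N')(Function('z')(-12, -10)), Mul(-1, D)) = Add(-111, Mul(-1, Rational(-2635, 674))) = Add(-111, Rational(2635, 674)) = Rational(-72179, 674)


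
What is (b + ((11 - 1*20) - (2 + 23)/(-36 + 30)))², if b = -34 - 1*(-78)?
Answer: 55225/36 ≈ 1534.0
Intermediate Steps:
b = 44 (b = -34 + 78 = 44)
(b + ((11 - 1*20) - (2 + 23)/(-36 + 30)))² = (44 + ((11 - 1*20) - (2 + 23)/(-36 + 30)))² = (44 + ((11 - 20) - 25/(-6)))² = (44 + (-9 - 25*(-1)/6))² = (44 + (-9 - 1*(-25/6)))² = (44 + (-9 + 25/6))² = (44 - 29/6)² = (235/6)² = 55225/36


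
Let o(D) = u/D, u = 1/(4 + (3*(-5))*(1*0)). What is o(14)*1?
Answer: 1/56 ≈ 0.017857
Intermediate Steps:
u = ¼ (u = 1/(4 - 15*0) = 1/(4 + 0) = 1/4 = ¼ ≈ 0.25000)
o(D) = 1/(4*D)
o(14)*1 = ((¼)/14)*1 = ((¼)*(1/14))*1 = (1/56)*1 = 1/56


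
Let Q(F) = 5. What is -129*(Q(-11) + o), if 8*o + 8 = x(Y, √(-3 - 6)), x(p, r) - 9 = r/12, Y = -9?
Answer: -5289/8 - 129*I/32 ≈ -661.13 - 4.0313*I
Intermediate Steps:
x(p, r) = 9 + r/12
o = ⅛ + I/32 (o = -1 + (9 + √(-3 - 6)/12)/8 = -1 + (9 + √(-9)/12)/8 = -1 + (9 + (3*I)/12)/8 = -1 + (9 + I/4)/8 = -1 + (9/8 + I/32) = ⅛ + I/32 ≈ 0.125 + 0.03125*I)
-129*(Q(-11) + o) = -129*(5 + (⅛ + I/32)) = -129*(41/8 + I/32) = -5289/8 - 129*I/32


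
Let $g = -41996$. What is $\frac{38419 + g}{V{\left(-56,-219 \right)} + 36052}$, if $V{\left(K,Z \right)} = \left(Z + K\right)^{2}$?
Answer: $- \frac{3577}{111677} \approx -0.03203$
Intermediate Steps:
$V{\left(K,Z \right)} = \left(K + Z\right)^{2}$
$\frac{38419 + g}{V{\left(-56,-219 \right)} + 36052} = \frac{38419 - 41996}{\left(-56 - 219\right)^{2} + 36052} = - \frac{3577}{\left(-275\right)^{2} + 36052} = - \frac{3577}{75625 + 36052} = - \frac{3577}{111677}$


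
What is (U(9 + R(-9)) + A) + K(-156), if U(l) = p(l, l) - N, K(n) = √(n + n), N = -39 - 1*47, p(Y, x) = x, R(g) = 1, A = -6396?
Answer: -6300 + 2*I*√78 ≈ -6300.0 + 17.664*I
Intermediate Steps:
N = -86 (N = -39 - 47 = -86)
K(n) = √2*√n (K(n) = √(2*n) = √2*√n)
U(l) = 86 + l (U(l) = l - 1*(-86) = l + 86 = 86 + l)
(U(9 + R(-9)) + A) + K(-156) = ((86 + (9 + 1)) - 6396) + √2*√(-156) = ((86 + 10) - 6396) + √2*(2*I*√39) = (96 - 6396) + 2*I*√78 = -6300 + 2*I*√78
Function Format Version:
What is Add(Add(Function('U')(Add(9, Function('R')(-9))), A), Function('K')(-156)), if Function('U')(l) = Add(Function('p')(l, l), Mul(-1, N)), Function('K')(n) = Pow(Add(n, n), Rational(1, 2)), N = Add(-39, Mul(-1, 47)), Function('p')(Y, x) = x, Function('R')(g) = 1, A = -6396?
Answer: Add(-6300, Mul(2, I, Pow(78, Rational(1, 2)))) ≈ Add(-6300.0, Mul(17.664, I))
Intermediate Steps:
N = -86 (N = Add(-39, -47) = -86)
Function('K')(n) = Mul(Pow(2, Rational(1, 2)), Pow(n, Rational(1, 2))) (Function('K')(n) = Pow(Mul(2, n), Rational(1, 2)) = Mul(Pow(2, Rational(1, 2)), Pow(n, Rational(1, 2))))
Function('U')(l) = Add(86, l) (Function('U')(l) = Add(l, Mul(-1, -86)) = Add(l, 86) = Add(86, l))
Add(Add(Function('U')(Add(9, Function('R')(-9))), A), Function('K')(-156)) = Add(Add(Add(86, Add(9, 1)), -6396), Mul(Pow(2, Rational(1, 2)), Pow(-156, Rational(1, 2)))) = Add(Add(Add(86, 10), -6396), Mul(Pow(2, Rational(1, 2)), Mul(2, I, Pow(39, Rational(1, 2))))) = Add(Add(96, -6396), Mul(2, I, Pow(78, Rational(1, 2)))) = Add(-6300, Mul(2, I, Pow(78, Rational(1, 2))))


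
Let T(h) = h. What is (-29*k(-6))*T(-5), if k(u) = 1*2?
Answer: 290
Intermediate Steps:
k(u) = 2
(-29*k(-6))*T(-5) = -29*2*(-5) = -58*(-5) = 290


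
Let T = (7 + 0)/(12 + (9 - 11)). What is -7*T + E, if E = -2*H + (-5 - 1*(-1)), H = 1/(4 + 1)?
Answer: -93/10 ≈ -9.3000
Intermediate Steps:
H = 1/5 ≈ 0.20000
E = -22/5 (E = -2*1/5 + (-5 - 1*(-1)) = -2/5 + (-5 + 1) = -2/5 - 4 = -22/5 ≈ -4.4000)
T = 7/10 (T = 7/(12 - 2) = 7/10 ≈ 0.70000)
-7*T + E = -7*7/10 - 22/5 = -49/10 - 22/5 = -93/10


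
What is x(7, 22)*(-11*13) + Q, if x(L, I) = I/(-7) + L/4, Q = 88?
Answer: 8041/28 ≈ 287.18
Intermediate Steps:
x(L, I) = -I/7 + L/4 (x(L, I) = I*(-⅐) + L*(¼) = -I/7 + L/4)
x(7, 22)*(-11*13) + Q = (-⅐*22 + (¼)*7)*(-11*13) + 88 = (-22/7 + 7/4)*(-143) + 88 = -39/28*(-143) + 88 = 5577/28 + 88 = 8041/28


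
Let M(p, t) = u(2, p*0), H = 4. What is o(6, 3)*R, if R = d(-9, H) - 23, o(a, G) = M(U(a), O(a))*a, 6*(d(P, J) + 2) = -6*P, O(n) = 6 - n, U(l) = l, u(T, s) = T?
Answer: -192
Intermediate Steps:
d(P, J) = -2 - P (d(P, J) = -2 + (-6*P)/6 = -2 - P)
M(p, t) = 2
o(a, G) = 2*a
R = -16 (R = (-2 - 1*(-9)) - 23 = (-2 + 9) - 23 = 7 - 23 = -16)
o(6, 3)*R = (2*6)*(-16) = 12*(-16) = -192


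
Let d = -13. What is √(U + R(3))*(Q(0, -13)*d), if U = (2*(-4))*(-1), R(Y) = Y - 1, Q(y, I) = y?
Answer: 0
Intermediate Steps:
R(Y) = -1 + Y
U = 8 (U = -8*(-1) = 8)
√(U + R(3))*(Q(0, -13)*d) = √(8 + (-1 + 3))*(0*(-13)) = √(8 + 2)*0 = √10*0 = 0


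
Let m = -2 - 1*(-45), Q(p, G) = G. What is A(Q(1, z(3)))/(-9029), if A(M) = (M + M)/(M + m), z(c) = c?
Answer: -3/207667 ≈ -1.4446e-5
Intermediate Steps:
m = 43 (m = -2 + 45 = 43)
A(M) = 2*M/(43 + M) (A(M) = (M + M)/(M + 43) = (2*M)/(43 + M) = 2*M/(43 + M))
A(Q(1, z(3)))/(-9029) = (2*3/(43 + 3))/(-9029) = (2*3/46)*(-1/9029) = (2*3*(1/46))*(-1/9029) = (3/23)*(-1/9029) = -3/207667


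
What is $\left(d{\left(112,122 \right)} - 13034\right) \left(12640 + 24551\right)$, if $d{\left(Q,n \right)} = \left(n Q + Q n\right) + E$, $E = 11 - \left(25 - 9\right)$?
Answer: $531422199$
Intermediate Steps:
$E = -5$ ($E = 11 - 16 = -5$)
$d{\left(Q,n \right)} = -5 + 2 Q n$ ($d{\left(Q,n \right)} = \left(n Q + Q n\right) - 5 = \left(Q n + Q n\right) - 5 = 2 Q n - 5 = -5 + 2 Q n$)
$\left(d{\left(112,122 \right)} - 13034\right) \left(12640 + 24551\right) = \left(\left(-5 + 2 \cdot 112 \cdot 122\right) - 13034\right) \left(12640 + 24551\right) = \left(\left(-5 + 27328\right) - 13034\right) 37191 = \left(27323 - 13034\right) 37191 = 14289 \cdot 37191 = 531422199$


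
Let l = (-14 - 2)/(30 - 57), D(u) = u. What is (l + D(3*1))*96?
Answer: 3104/9 ≈ 344.89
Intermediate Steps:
l = 16/27 (l = -16/(-27) = -16*(-1/27) = 16/27 ≈ 0.59259)
(l + D(3*1))*96 = (16/27 + 3*1)*96 = (16/27 + 3)*96 = (97/27)*96 = 3104/9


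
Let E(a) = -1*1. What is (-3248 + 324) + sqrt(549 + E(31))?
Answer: -2924 + 2*sqrt(137) ≈ -2900.6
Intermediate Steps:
E(a) = -1
(-3248 + 324) + sqrt(549 + E(31)) = (-3248 + 324) + sqrt(549 - 1) = -2924 + sqrt(548) = -2924 + 2*sqrt(137)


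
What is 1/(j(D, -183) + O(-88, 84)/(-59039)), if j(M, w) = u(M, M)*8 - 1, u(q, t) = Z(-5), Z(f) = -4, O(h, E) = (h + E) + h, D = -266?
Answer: -59039/1948195 ≈ -0.030304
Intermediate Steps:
O(h, E) = E + 2*h (O(h, E) = (E + h) + h = E + 2*h)
u(q, t) = -4
j(M, w) = -33 (j(M, w) = -4*8 - 1 = -32 - 1 = -33)
1/(j(D, -183) + O(-88, 84)/(-59039)) = 1/(-33 + (84 + 2*(-88))/(-59039)) = 1/(-33 + (84 - 176)*(-1/59039)) = 1/(-33 - 92*(-1/59039)) = 1/(-33 + 92/59039) = 1/(-1948195/59039) = -59039/1948195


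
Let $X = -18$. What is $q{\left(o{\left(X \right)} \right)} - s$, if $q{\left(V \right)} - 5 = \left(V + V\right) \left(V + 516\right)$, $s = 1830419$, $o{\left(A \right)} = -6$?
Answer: $-1836534$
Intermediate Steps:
$q{\left(V \right)} = 5 + 2 V \left(516 + V\right)$ ($q{\left(V \right)} = 5 + \left(V + V\right) \left(V + 516\right) = 5 + 2 V \left(516 + V\right)$)
$q{\left(o{\left(X \right)} \right)} - s = \left(5 + 2 \left(-6\right)^{2} + 1032 \left(-6\right)\right) - 1830419 = \left(5 + 2 \cdot 36 - 6192\right) - 1830419 = \left(5 + 72 - 6192\right) - 1830419 = -6115 - 1830419 = -1836534$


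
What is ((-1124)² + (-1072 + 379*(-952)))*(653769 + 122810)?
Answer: 700082862184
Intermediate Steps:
((-1124)² + (-1072 + 379*(-952)))*(653769 + 122810) = (1263376 + (-1072 - 360808))*776579 = (1263376 - 361880)*776579 = 901496*776579 = 700082862184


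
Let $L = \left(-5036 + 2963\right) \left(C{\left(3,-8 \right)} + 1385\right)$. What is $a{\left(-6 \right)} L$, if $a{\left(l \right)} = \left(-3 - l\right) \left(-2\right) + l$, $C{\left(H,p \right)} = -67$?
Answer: $32786568$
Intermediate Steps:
$a{\left(l \right)} = 6 + 3 l$ ($a{\left(l \right)} = \left(6 + 2 l\right) + l = 6 + 3 l$)
$L = -2732214$ ($L = \left(-5036 + 2963\right) \left(-67 + 1385\right) = \left(-2073\right) 1318 = -2732214$)
$a{\left(-6 \right)} L = \left(6 + 3 \left(-6\right)\right) \left(-2732214\right) = \left(6 - 18\right) \left(-2732214\right) = \left(-12\right) \left(-2732214\right) = 32786568$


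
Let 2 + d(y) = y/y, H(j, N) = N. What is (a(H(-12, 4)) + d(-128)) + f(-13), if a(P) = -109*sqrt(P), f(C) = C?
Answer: -232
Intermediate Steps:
d(y) = -1 (d(y) = -2 + y/y = -2 + 1 = -1)
(a(H(-12, 4)) + d(-128)) + f(-13) = (-109*sqrt(4) - 1) - 13 = (-109*2 - 1) - 13 = (-218 - 1) - 13 = -219 - 13 = -232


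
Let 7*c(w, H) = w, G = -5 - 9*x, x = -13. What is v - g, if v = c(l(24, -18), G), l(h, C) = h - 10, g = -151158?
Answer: 151160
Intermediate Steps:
G = 112 (G = -5 - 9*(-13) = -5 + 117 = 112)
l(h, C) = -10 + h
c(w, H) = w/7
v = 2 (v = (-10 + 24)/7 = (1/7)*14 = 2)
v - g = 2 - 1*(-151158) = 2 + 151158 = 151160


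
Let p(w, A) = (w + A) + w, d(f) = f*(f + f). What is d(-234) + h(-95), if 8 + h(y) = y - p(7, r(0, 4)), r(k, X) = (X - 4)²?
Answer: 109395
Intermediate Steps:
r(k, X) = (-4 + X)²
d(f) = 2*f² (d(f) = f*(2*f) = 2*f²)
p(w, A) = A + 2*w (p(w, A) = (A + w) + w = A + 2*w)
h(y) = -22 + y (h(y) = -8 + (y - ((-4 + 4)² + 2*7)) = -8 + (y - (0² + 14)) = -8 + (y - (0 + 14)) = -8 + (y - 1*14) = -8 + (y - 14) = -8 + (-14 + y) = -22 + y)
d(-234) + h(-95) = 2*(-234)² + (-22 - 95) = 2*54756 - 117 = 109512 - 117 = 109395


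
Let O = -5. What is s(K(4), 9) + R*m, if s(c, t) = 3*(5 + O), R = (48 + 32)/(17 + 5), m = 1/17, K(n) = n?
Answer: 40/187 ≈ 0.21390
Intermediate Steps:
m = 1/17 ≈ 0.058824
R = 40/11 (R = 80/22 = 80*(1/22) = 40/11 ≈ 3.6364)
s(c, t) = 0 (s(c, t) = 3*(5 - 5) = 3*0 = 0)
s(K(4), 9) + R*m = 0 + (40/11)*(1/17) = 0 + 40/187 = 40/187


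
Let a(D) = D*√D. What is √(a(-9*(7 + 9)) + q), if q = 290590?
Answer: √(290590 - 1728*I) ≈ 539.07 - 1.603*I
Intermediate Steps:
a(D) = D^(3/2)
√(a(-9*(7 + 9)) + q) = √((-9*(7 + 9))^(3/2) + 290590) = √((-9*16)^(3/2) + 290590) = √((-144)^(3/2) + 290590) = √(-1728*I + 290590) = √(290590 - 1728*I)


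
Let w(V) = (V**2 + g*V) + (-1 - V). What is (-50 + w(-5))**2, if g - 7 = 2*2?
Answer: 5776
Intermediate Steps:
g = 11 (g = 7 + 2*2 = 7 + 4 = 11)
w(V) = -1 + V**2 + 10*V (w(V) = (V**2 + 11*V) + (-1 - V) = -1 + V**2 + 10*V)
(-50 + w(-5))**2 = (-50 + (-1 + (-5)**2 + 10*(-5)))**2 = (-50 + (-1 + 25 - 50))**2 = (-50 - 26)**2 = (-76)**2 = 5776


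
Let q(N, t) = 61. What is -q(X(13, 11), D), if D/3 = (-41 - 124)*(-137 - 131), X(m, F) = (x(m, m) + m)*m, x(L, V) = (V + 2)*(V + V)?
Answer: -61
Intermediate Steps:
x(L, V) = 2*V*(2 + V) (x(L, V) = (2 + V)*(2*V) = 2*V*(2 + V))
X(m, F) = m*(m + 2*m*(2 + m)) (X(m, F) = (2*m*(2 + m) + m)*m = (m + 2*m*(2 + m))*m = m*(m + 2*m*(2 + m)))
D = 132660 (D = 3*((-41 - 124)*(-137 - 131)) = 3*(-165*(-268)) = 3*44220 = 132660)
-q(X(13, 11), D) = -1*61 = -61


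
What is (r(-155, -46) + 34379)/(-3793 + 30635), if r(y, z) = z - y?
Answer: 17244/13421 ≈ 1.2849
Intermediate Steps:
(r(-155, -46) + 34379)/(-3793 + 30635) = ((-46 - 1*(-155)) + 34379)/(-3793 + 30635) = ((-46 + 155) + 34379)/26842 = (109 + 34379)*(1/26842) = 34488*(1/26842) = 17244/13421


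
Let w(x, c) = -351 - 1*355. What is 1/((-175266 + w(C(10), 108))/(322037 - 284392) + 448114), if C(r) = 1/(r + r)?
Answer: 37645/16869075558 ≈ 2.2316e-6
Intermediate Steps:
C(r) = 1/(2*r)
w(x, c) = -706 (w(x, c) = -351 - 355 = -706)
1/((-175266 + w(C(10), 108))/(322037 - 284392) + 448114) = 1/((-175266 - 706)/(322037 - 284392) + 448114) = 1/(-175972/37645 + 448114) = 1/(16869075558/37645) = 37645/16869075558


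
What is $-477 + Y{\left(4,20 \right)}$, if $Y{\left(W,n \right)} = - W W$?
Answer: $-493$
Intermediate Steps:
$Y{\left(W,n \right)} = - W^{2}$
$-477 + Y{\left(4,20 \right)} = -477 - 4^{2} = -477 - 16 = -493$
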